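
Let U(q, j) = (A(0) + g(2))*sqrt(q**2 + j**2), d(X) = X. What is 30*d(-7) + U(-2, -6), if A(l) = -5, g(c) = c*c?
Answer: -210 - 2*sqrt(10) ≈ -216.32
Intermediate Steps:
g(c) = c**2
U(q, j) = -sqrt(j**2 + q**2) (U(q, j) = (-5 + 2**2)*sqrt(q**2 + j**2) = (-5 + 4)*sqrt(j**2 + q**2) = -sqrt(j**2 + q**2))
30*d(-7) + U(-2, -6) = 30*(-7) - sqrt((-6)**2 + (-2)**2) = -210 - sqrt(36 + 4) = -210 - sqrt(40) = -210 - 2*sqrt(10)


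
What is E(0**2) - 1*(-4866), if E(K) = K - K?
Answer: 4866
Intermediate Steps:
E(K) = 0
E(0**2) - 1*(-4866) = 0 - 1*(-4866) = 0 + 4866 = 4866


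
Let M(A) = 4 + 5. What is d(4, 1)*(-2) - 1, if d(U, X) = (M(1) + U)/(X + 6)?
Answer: -33/7 ≈ -4.7143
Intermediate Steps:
M(A) = 9
d(U, X) = (9 + U)/(6 + X) (d(U, X) = (9 + U)/(X + 6) = (9 + U)/(6 + X))
d(4, 1)*(-2) - 1 = ((9 + 4)/(6 + 1))*(-2) - 1 = (13/7)*(-2) - 1 = -26/7 - 1 = -33/7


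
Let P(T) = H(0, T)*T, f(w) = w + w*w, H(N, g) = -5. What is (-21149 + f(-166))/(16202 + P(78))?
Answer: 6241/15812 ≈ 0.39470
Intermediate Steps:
f(w) = w + w²
P(T) = -5*T
(-21149 + f(-166))/(16202 + P(78)) = (-21149 - 166*(1 - 166))/(16202 - 5*78) = (-21149 - 166*(-165))/(16202 - 390) = (-21149 + 27390)/15812 = 6241*(1/15812) = 6241/15812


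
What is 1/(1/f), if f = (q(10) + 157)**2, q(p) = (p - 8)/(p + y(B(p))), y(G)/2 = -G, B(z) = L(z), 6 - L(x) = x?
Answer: 1999396/81 ≈ 24684.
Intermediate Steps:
L(x) = 6 - x
B(z) = 6 - z
y(G) = -2*G (y(G) = 2*(-G) = -2*G)
q(p) = (-8 + p)/(-12 + 3*p) (q(p) = (p - 8)/(p - 2*(6 - p)) = (-8 + p)/(p + (-12 + 2*p)) = (-8 + p)/(-12 + 3*p))
f = 1999396/81 (f = ((-8 + 10)/(3*(-4 + 10)) + 157)**2 = ((1/3)*2/6 + 157)**2 = ((1/3)*(1/6)*2 + 157)**2 = (1/9 + 157)**2 = (1414/9)**2 = 1999396/81 ≈ 24684.)
1/(1/f) = 1/(1/(1999396/81)) = 1/(81/1999396) = 1999396/81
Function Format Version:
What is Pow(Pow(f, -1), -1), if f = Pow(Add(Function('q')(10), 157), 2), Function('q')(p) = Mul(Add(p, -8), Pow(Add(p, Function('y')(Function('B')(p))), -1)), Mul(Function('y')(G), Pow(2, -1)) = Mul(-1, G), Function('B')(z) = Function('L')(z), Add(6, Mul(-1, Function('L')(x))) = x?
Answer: Rational(1999396, 81) ≈ 24684.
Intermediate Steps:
Function('L')(x) = Add(6, Mul(-1, x))
Function('B')(z) = Add(6, Mul(-1, z))
Function('y')(G) = Mul(-2, G) (Function('y')(G) = Mul(2, Mul(-1, G)) = Mul(-2, G))
Function('q')(p) = Mul(Pow(Add(-12, Mul(3, p)), -1), Add(-8, p)) (Function('q')(p) = Mul(Add(p, -8), Pow(Add(p, Mul(-2, Add(6, Mul(-1, p)))), -1)) = Mul(Add(-8, p), Pow(Add(p, Add(-12, Mul(2, p))), -1)) = Mul(Add(-8, p), Pow(Add(-12, Mul(3, p)), -1)) = Mul(Pow(Add(-12, Mul(3, p)), -1), Add(-8, p)))
f = Rational(1999396, 81) (f = Pow(Add(Mul(Rational(1, 3), Pow(Add(-4, 10), -1), Add(-8, 10)), 157), 2) = Pow(Add(Mul(Rational(1, 3), Pow(6, -1), 2), 157), 2) = Pow(Add(Mul(Rational(1, 3), Rational(1, 6), 2), 157), 2) = Pow(Add(Rational(1, 9), 157), 2) = Pow(Rational(1414, 9), 2) = Rational(1999396, 81) ≈ 24684.)
Pow(Pow(f, -1), -1) = Pow(Pow(Rational(1999396, 81), -1), -1) = Pow(Rational(81, 1999396), -1) = Rational(1999396, 81)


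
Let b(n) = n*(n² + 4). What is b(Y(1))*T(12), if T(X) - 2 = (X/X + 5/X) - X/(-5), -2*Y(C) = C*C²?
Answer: -5933/480 ≈ -12.360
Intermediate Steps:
Y(C) = -C³/2 (Y(C) = -C*C²/2 = -C³/2)
T(X) = 3 + 5/X + X/5 (T(X) = 2 + ((X/X + 5/X) - X/(-5)) = 2 + ((1 + 5/X) - X*(-1)/5) = 2 + ((1 + 5/X) - (-1)*X/5) = 2 + ((1 + 5/X) + X/5) = 2 + (1 + 5/X + X/5) = 3 + 5/X + X/5)
b(n) = n*(4 + n²)
b(Y(1))*T(12) = ((-½*1³)*(4 + (-½*1³)²))*(3 + 5/12 + (⅕)*12) = ((-½*1)*(4 + (-½*1)²))*(3 + 5*(1/12) + 12/5) = (-(4 + (-½)²)/2)*(3 + 5/12 + 12/5) = -(4 + ¼)/2*(349/60) = -½*17/4*(349/60) = -17/8*349/60 = -5933/480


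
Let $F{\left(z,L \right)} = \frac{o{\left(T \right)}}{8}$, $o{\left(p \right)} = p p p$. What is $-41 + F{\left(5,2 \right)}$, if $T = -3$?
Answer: $- \frac{355}{8} \approx -44.375$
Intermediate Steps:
$o{\left(p \right)} = p^{3}$ ($o{\left(p \right)} = p^{2} p = p^{3}$)
$F{\left(z,L \right)} = - \frac{27}{8}$ ($F{\left(z,L \right)} = \frac{\left(-3\right)^{3}}{8} = \left(-27\right) \frac{1}{8} = - \frac{27}{8}$)
$-41 + F{\left(5,2 \right)} = -41 - \frac{27}{8} = - \frac{355}{8}$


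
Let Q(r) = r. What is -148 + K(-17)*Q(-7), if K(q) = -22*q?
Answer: -2766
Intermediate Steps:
-148 + K(-17)*Q(-7) = -148 - 22*(-17)*(-7) = -148 + 374*(-7) = -148 - 2618 = -2766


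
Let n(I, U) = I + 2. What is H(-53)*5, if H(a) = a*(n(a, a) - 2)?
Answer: 14045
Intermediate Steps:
n(I, U) = 2 + I
H(a) = a² (H(a) = a*((2 + a) - 2) = a*a = a²)
H(-53)*5 = (-53)²*5 = 2809*5 = 14045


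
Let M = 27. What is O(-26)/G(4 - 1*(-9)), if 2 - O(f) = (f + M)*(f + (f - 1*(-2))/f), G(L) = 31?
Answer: 352/403 ≈ 0.87345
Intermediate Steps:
O(f) = 2 - (27 + f)*(f + (2 + f)/f) (O(f) = 2 - (f + 27)*(f + (f - 1*(-2))/f) = 2 - (27 + f)*(f + (f + 2)/f) = 2 - (27 + f)*(f + (2 + f)/f))
O(-26)/G(4 - 1*(-9)) = (-27 - 1*(-26)² - 54/(-26) - 28*(-26))/31 = (-27 - 1*676 - 54*(-1/26) + 728)*(1/31) = (-27 - 676 + 27/13 + 728)*(1/31) = (352/13)*(1/31) = 352/403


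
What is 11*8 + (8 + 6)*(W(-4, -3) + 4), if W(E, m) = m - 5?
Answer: 32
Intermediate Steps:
W(E, m) = -5 + m
11*8 + (8 + 6)*(W(-4, -3) + 4) = 11*8 + (8 + 6)*((-5 - 3) + 4) = 88 + 14*(-8 + 4) = 88 + 14*(-4) = 88 - 56 = 32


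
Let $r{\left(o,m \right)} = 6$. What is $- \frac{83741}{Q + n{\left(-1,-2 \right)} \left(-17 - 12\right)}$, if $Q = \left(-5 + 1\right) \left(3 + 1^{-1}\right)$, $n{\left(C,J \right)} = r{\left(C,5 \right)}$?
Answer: $\frac{83741}{190} \approx 440.74$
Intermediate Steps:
$n{\left(C,J \right)} = 6$
$Q = -16$ ($Q = - 4 \left(3 + 1\right) = \left(-4\right) 4 = -16$)
$- \frac{83741}{Q + n{\left(-1,-2 \right)} \left(-17 - 12\right)} = - \frac{83741}{-16 + 6 \left(-17 - 12\right)} = - \frac{83741}{-16 + 6 \left(-29\right)} = - \frac{83741}{-16 - 174} = - \frac{83741}{-190} = \left(-83741\right) \left(- \frac{1}{190}\right) = \frac{83741}{190}$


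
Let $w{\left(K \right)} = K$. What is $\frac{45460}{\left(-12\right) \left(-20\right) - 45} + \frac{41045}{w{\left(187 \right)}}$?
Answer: $\frac{3300959}{7293} \approx 452.62$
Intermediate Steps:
$\frac{45460}{\left(-12\right) \left(-20\right) - 45} + \frac{41045}{w{\left(187 \right)}} = \frac{45460}{\left(-12\right) \left(-20\right) - 45} + \frac{41045}{187} = \frac{45460}{240 - 45} + 41045 \cdot \frac{1}{187} = \frac{45460}{195} + \frac{41045}{187} = 45460 \cdot \frac{1}{195} + \frac{41045}{187} = \frac{9092}{39} + \frac{41045}{187} = \frac{3300959}{7293}$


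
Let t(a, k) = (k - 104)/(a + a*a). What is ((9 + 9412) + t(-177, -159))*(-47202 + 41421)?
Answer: -565541218783/10384 ≈ -5.4463e+7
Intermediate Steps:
t(a, k) = (-104 + k)/(a + a²)
((9 + 9412) + t(-177, -159))*(-47202 + 41421) = ((9 + 9412) + (-104 - 159)/((-177)*(1 - 177)))*(-47202 + 41421) = (9421 - 1/177*(-263)/(-176))*(-5781) = (9421 - 1/177*(-1/176)*(-263))*(-5781) = (9421 - 263/31152)*(-5781) = (293482729/31152)*(-5781) = -565541218783/10384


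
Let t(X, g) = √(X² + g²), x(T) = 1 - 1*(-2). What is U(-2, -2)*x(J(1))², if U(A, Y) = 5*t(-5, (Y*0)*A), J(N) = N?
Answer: 225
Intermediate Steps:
x(T) = 3 (x(T) = 1 + 2 = 3)
U(A, Y) = 25 (U(A, Y) = 5*√((-5)² + ((Y*0)*A)²) = 5*√(25 + (0*A)²) = 5*√(25 + 0²) = 5*√(25 + 0) = 5*√25 = 5*5 = 25)
U(-2, -2)*x(J(1))² = 25*3² = 25*9 = 225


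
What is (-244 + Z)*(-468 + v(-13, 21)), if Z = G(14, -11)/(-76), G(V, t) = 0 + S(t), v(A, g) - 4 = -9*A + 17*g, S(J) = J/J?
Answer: -92725/38 ≈ -2440.1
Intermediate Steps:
S(J) = 1
v(A, g) = 4 - 9*A + 17*g (v(A, g) = 4 + (-9*A + 17*g) = 4 - 9*A + 17*g)
G(V, t) = 1 (G(V, t) = 0 + 1 = 1)
Z = -1/76 (Z = 1/(-76) = 1*(-1/76) = -1/76 ≈ -0.013158)
(-244 + Z)*(-468 + v(-13, 21)) = (-244 - 1/76)*(-468 + (4 - 9*(-13) + 17*21)) = -18545*(-468 + (4 + 117 + 357))/76 = -18545*(-468 + 478)/76 = -18545/76*10 = -92725/38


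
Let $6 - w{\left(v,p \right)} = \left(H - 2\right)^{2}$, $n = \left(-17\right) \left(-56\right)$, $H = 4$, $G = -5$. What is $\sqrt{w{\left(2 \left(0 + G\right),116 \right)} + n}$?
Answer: $3 \sqrt{106} \approx 30.887$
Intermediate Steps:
$n = 952$
$w{\left(v,p \right)} = 2$ ($w{\left(v,p \right)} = 6 - \left(4 - 2\right)^{2} = 6 - 2^{2} = 6 - 4 = 2$)
$\sqrt{w{\left(2 \left(0 + G\right),116 \right)} + n} = \sqrt{2 + 952} = \sqrt{954} = 3 \sqrt{106}$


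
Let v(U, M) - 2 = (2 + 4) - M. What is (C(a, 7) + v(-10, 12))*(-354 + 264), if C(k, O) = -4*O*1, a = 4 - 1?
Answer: 2880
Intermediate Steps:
a = 3
v(U, M) = 8 - M (v(U, M) = 2 + ((2 + 4) - M) = 2 + (6 - M) = 8 - M)
C(k, O) = -4*O
(C(a, 7) + v(-10, 12))*(-354 + 264) = (-4*7 + (8 - 1*12))*(-354 + 264) = (-28 + (8 - 12))*(-90) = (-28 - 4)*(-90) = -32*(-90) = 2880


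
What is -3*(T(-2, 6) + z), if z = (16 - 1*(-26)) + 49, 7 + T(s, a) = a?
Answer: -270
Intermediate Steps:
T(s, a) = -7 + a
z = 91 (z = (16 + 26) + 49 = 42 + 49 = 91)
-3*(T(-2, 6) + z) = -3*((-7 + 6) + 91) = -3*(-1 + 91) = -3*90 = -270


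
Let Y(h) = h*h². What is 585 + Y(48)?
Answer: 111177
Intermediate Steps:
Y(h) = h³
585 + Y(48) = 585 + 48³ = 585 + 110592 = 111177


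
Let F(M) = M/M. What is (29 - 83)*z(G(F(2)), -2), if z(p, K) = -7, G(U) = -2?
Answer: 378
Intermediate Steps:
F(M) = 1
(29 - 83)*z(G(F(2)), -2) = (29 - 83)*(-7) = -54*(-7) = 378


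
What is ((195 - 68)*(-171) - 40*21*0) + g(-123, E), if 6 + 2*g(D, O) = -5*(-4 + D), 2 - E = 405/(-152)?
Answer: -42805/2 ≈ -21403.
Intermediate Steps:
E = 709/152 (E = 2 - 405/(-152) = 2 - 405*(-1)/152 = 2 - 1*(-405/152) = 2 + 405/152 = 709/152 ≈ 4.6645)
g(D, O) = 7 - 5*D/2 (g(D, O) = -3 + (-5*(-4 + D))/2 = -3 + (20 - 5*D)/2 = -3 + (10 - 5*D/2) = 7 - 5*D/2)
((195 - 68)*(-171) - 40*21*0) + g(-123, E) = ((195 - 68)*(-171) - 40*21*0) + (7 - 5/2*(-123)) = (127*(-171) - 840*0) + (7 + 615/2) = (-21717 + 0) + 629/2 = -21717 + 629/2 = -42805/2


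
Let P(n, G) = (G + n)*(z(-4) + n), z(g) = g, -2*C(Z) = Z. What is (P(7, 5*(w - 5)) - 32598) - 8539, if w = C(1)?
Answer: -82397/2 ≈ -41199.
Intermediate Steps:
C(Z) = -Z/2
w = -½ (w = -½*1 = -½ ≈ -0.50000)
P(n, G) = (-4 + n)*(G + n) (P(n, G) = (G + n)*(-4 + n) = (-4 + n)*(G + n))
(P(7, 5*(w - 5)) - 32598) - 8539 = ((7² - 20*(-½ - 5) - 4*7 + (5*(-½ - 5))*7) - 32598) - 8539 = ((49 - 20*(-11)/2 - 28 + (5*(-11/2))*7) - 32598) - 8539 = ((49 - 4*(-55/2) - 28 - 55/2*7) - 32598) - 8539 = ((49 + 110 - 28 - 385/2) - 32598) - 8539 = (-123/2 - 32598) - 8539 = -65319/2 - 8539 = -82397/2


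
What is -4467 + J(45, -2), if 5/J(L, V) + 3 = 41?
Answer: -169741/38 ≈ -4466.9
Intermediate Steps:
J(L, V) = 5/38 (J(L, V) = 5/(-3 + 41) = 5/38)
-4467 + J(45, -2) = -4467 + 5/38 = -169741/38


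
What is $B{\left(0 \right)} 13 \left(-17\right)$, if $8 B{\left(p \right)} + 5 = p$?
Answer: $\frac{1105}{8} \approx 138.13$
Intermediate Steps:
$B{\left(p \right)} = - \frac{5}{8} + \frac{p}{8}$
$B{\left(0 \right)} 13 \left(-17\right) = \left(- \frac{5}{8} + \frac{1}{8} \cdot 0\right) 13 \left(-17\right) = \left(- \frac{5}{8} + 0\right) 13 \left(-17\right) = \left(- \frac{5}{8}\right) 13 \left(-17\right) = \left(- \frac{65}{8}\right) \left(-17\right) = \frac{1105}{8}$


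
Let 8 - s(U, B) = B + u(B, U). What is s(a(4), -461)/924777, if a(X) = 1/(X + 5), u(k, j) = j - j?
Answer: 67/132111 ≈ 0.00050715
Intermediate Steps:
u(k, j) = 0
a(X) = 1/(5 + X)
s(U, B) = 8 - B (s(U, B) = 8 - (B + 0) = 8 - B)
s(a(4), -461)/924777 = (8 - 1*(-461))/924777 = (8 + 461)*(1/924777) = 469*(1/924777) = 67/132111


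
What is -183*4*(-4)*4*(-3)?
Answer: -35136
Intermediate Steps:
-183*4*(-4)*4*(-3) = -(-2928)*4*(-3) = -183*(-64)*(-3) = 11712*(-3) = -35136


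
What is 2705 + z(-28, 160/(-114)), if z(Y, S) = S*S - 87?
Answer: 8512282/3249 ≈ 2620.0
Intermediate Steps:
z(Y, S) = -87 + S² (z(Y, S) = S² - 87 = -87 + S²)
2705 + z(-28, 160/(-114)) = 2705 + (-87 + (160/(-114))²) = 2705 + (-87 + (160*(-1/114))²) = 2705 + (-87 + (-80/57)²) = 2705 + (-87 + 6400/3249) = 2705 - 276263/3249 = 8512282/3249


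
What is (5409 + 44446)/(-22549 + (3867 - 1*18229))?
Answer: -49855/36911 ≈ -1.3507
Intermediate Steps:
(5409 + 44446)/(-22549 + (3867 - 1*18229)) = 49855/(-22549 + (3867 - 18229)) = 49855/(-22549 - 14362) = 49855/(-36911) = 49855*(-1/36911) = -49855/36911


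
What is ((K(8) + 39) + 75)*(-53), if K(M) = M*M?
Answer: -9434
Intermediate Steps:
K(M) = M**2
((K(8) + 39) + 75)*(-53) = ((8**2 + 39) + 75)*(-53) = ((64 + 39) + 75)*(-53) = (103 + 75)*(-53) = 178*(-53) = -9434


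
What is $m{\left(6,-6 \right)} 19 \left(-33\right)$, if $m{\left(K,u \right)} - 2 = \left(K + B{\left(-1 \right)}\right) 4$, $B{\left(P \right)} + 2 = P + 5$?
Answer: $-21318$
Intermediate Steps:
$B{\left(P \right)} = 3 + P$ ($B{\left(P \right)} = -2 + \left(P + 5\right) = -2 + \left(5 + P\right) = 3 + P$)
$m{\left(K,u \right)} = 10 + 4 K$ ($m{\left(K,u \right)} = 2 + \left(K + \left(3 - 1\right)\right) 4 = 2 + \left(K + 2\right) 4 = 2 + \left(2 + K\right) 4 = 2 + \left(8 + 4 K\right) = 10 + 4 K$)
$m{\left(6,-6 \right)} 19 \left(-33\right) = \left(10 + 4 \cdot 6\right) 19 \left(-33\right) = \left(10 + 24\right) 19 \left(-33\right) = 34 \cdot 19 \left(-33\right) = 646 \left(-33\right) = -21318$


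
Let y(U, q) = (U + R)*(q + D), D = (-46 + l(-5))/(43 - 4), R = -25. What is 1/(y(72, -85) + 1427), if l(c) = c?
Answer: -13/34183 ≈ -0.00038031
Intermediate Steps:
D = -17/13 (D = (-46 - 5)/(43 - 4) = -51/39 = -51*1/39 = -17/13 ≈ -1.3077)
y(U, q) = (-25 + U)*(-17/13 + q) (y(U, q) = (U - 25)*(q - 17/13) = (-25 + U)*(-17/13 + q))
1/(y(72, -85) + 1427) = 1/((425/13 - 25*(-85) - 17/13*72 + 72*(-85)) + 1427) = 1/((425/13 + 2125 - 1224/13 - 6120) + 1427) = 1/(-52734/13 + 1427) = 1/(-34183/13) = -13/34183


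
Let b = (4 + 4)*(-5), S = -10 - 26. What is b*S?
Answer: 1440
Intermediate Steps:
S = -36
b = -40 (b = 8*(-5) = -40)
b*S = -40*(-36) = 1440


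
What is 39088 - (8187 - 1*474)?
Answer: 31375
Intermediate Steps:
39088 - (8187 - 1*474) = 39088 - (8187 - 474) = 39088 - 1*7713 = 39088 - 7713 = 31375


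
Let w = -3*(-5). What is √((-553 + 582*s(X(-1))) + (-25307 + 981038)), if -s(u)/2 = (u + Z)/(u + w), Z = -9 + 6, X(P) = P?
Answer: √46820018/7 ≈ 977.50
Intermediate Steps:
w = 15
Z = -3
s(u) = -2*(-3 + u)/(15 + u) (s(u) = -2*(u - 3)/(u + 15) = -2*(-3 + u)/(15 + u))
√((-553 + 582*s(X(-1))) + (-25307 + 981038)) = √((-553 + 582*(2*(3 - 1*(-1))/(15 - 1))) + (-25307 + 981038)) = √((-553 + 582*(2*(3 + 1)/14)) + 955731) = √((-553 + 582*(2*(1/14)*4)) + 955731) = √((-553 + 582*(4/7)) + 955731) = √((-553 + 2328/7) + 955731) = √(-1543/7 + 955731) = √(6688574/7) = √46820018/7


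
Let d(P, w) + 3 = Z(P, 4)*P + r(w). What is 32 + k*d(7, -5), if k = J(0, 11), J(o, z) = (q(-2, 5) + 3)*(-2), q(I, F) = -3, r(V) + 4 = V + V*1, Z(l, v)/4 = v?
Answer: 32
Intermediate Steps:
Z(l, v) = 4*v
r(V) = -4 + 2*V (r(V) = -4 + (V + V*1) = -4 + (V + V) = -4 + 2*V)
d(P, w) = -7 + 2*w + 16*P (d(P, w) = -3 + ((4*4)*P + (-4 + 2*w)) = -3 + (16*P + (-4 + 2*w)) = -3 + (-4 + 2*w + 16*P) = -7 + 2*w + 16*P)
J(o, z) = 0 (J(o, z) = (-3 + 3)*(-2) = 0*(-2) = 0)
k = 0
32 + k*d(7, -5) = 32 + 0*(-7 + 2*(-5) + 16*7) = 32 + 0*(-7 - 10 + 112) = 32 + 0*95 = 32 + 0 = 32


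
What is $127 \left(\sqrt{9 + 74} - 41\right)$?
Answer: $-5207 + 127 \sqrt{83} \approx -4050.0$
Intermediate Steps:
$127 \left(\sqrt{9 + 74} - 41\right) = 127 \left(\sqrt{83} - 41\right) = 127 \left(-41 + \sqrt{83}\right) = -5207 + 127 \sqrt{83}$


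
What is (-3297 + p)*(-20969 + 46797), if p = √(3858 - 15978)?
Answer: -85154916 + 51656*I*√3030 ≈ -8.5155e+7 + 2.8434e+6*I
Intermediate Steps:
p = 2*I*√3030 (p = √(-12120) = 2*I*√3030 ≈ 110.09*I)
(-3297 + p)*(-20969 + 46797) = (-3297 + 2*I*√3030)*(-20969 + 46797) = (-3297 + 2*I*√3030)*25828 = -85154916 + 51656*I*√3030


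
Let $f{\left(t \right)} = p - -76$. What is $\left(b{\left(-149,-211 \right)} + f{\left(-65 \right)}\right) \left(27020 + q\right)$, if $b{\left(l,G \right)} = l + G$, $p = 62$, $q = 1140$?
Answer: $-6251520$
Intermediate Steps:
$f{\left(t \right)} = 138$ ($f{\left(t \right)} = 62 - -76 = 62 + 76 = 138$)
$b{\left(l,G \right)} = G + l$
$\left(b{\left(-149,-211 \right)} + f{\left(-65 \right)}\right) \left(27020 + q\right) = \left(\left(-211 - 149\right) + 138\right) \left(27020 + 1140\right) = \left(-360 + 138\right) 28160 = \left(-222\right) 28160 = -6251520$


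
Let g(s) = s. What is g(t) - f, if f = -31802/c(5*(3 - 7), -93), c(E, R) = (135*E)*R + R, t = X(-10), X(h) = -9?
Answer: -2227261/251007 ≈ -8.8733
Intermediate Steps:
t = -9
c(E, R) = R + 135*E*R (c(E, R) = 135*E*R + R = R + 135*E*R)
f = -31802/251007 (f = -31802*(-1/(93*(1 + 135*(5*(3 - 7))))) = -31802*(-1/(93*(1 + 135*(5*(-4))))) = -31802*(-1/(93*(1 + 135*(-20)))) = -31802*(-1/(93*(1 - 2700))) = -31802/((-93*(-2699))) = -31802/251007 ≈ -0.12670)
g(t) - f = -9 - 1*(-31802/251007) = -9 + 31802/251007 = -2227261/251007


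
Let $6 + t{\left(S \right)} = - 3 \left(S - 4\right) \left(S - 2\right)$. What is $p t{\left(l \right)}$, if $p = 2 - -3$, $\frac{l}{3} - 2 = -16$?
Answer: $-30390$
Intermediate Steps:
$l = -42$ ($l = 6 + 3 \left(-16\right) = 6 - 48 = -42$)
$p = 5$ ($p = 2 + 3 = 5$)
$t{\left(S \right)} = -6 - 3 \left(-4 + S\right) \left(-2 + S\right)$ ($t{\left(S \right)} = -6 - 3 \left(S - 4\right) \left(S - 2\right) = -6 - 3 \left(-4 + S\right) \left(-2 + S\right)$)
$p t{\left(l \right)} = 5 \left(-30 - 3 \left(-42\right)^{2} + 18 \left(-42\right)\right) = 5 \left(-30 - 5292 - 756\right) = 5 \left(-6078\right) = -30390$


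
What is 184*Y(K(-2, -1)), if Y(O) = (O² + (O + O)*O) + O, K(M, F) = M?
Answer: 1840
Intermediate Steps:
Y(O) = O + 3*O² (Y(O) = (O² + (2*O)*O) + O = (O² + 2*O²) + O = 3*O² + O = O + 3*O²)
184*Y(K(-2, -1)) = 184*(-2*(1 + 3*(-2))) = 184*(-2*(1 - 6)) = 184*(-2*(-5)) = 184*10 = 1840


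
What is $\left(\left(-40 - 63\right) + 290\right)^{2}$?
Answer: $34969$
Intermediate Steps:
$\left(\left(-40 - 63\right) + 290\right)^{2} = \left(-103 + 290\right)^{2} = 187^{2} = 34969$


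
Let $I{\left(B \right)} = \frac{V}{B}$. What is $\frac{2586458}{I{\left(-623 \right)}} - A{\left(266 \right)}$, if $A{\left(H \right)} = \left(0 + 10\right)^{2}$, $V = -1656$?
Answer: $\frac{805598867}{828} \approx 9.7295 \cdot 10^{5}$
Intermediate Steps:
$A{\left(H \right)} = 100$ ($A{\left(H \right)} = 10^{2} = 100$)
$I{\left(B \right)} = - \frac{1656}{B}$
$\frac{2586458}{I{\left(-623 \right)}} - A{\left(266 \right)} = \frac{2586458}{\left(-1656\right) \frac{1}{-623}} - 100 = \frac{2586458}{\left(-1656\right) \left(- \frac{1}{623}\right)} - 100 = \frac{2586458}{\frac{1656}{623}} - 100 = 2586458 \cdot \frac{623}{1656} - 100 = \frac{805681667}{828} - 100 = \frac{805598867}{828}$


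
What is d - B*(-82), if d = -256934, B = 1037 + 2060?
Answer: -2980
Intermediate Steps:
B = 3097
d - B*(-82) = -256934 - 3097*(-82) = -256934 - 1*(-253954) = -256934 + 253954 = -2980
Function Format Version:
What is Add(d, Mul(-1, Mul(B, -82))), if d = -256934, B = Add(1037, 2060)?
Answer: -2980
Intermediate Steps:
B = 3097
Add(d, Mul(-1, Mul(B, -82))) = Add(-256934, Mul(-1, Mul(3097, -82))) = Add(-256934, Mul(-1, -253954)) = Add(-256934, 253954) = -2980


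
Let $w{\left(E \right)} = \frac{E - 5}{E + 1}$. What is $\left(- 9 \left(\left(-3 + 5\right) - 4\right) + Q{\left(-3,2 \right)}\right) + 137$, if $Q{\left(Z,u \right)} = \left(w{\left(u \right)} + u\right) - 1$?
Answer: $155$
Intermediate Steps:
$w{\left(E \right)} = \frac{-5 + E}{1 + E}$
$Q{\left(Z,u \right)} = -1 + u + \frac{-5 + u}{1 + u}$ ($Q{\left(Z,u \right)} = \left(\frac{-5 + u}{1 + u} + u\right) - 1 = \left(u + \frac{-5 + u}{1 + u}\right) - 1 = -1 + u + \frac{-5 + u}{1 + u}$)
$\left(- 9 \left(\left(-3 + 5\right) - 4\right) + Q{\left(-3,2 \right)}\right) + 137 = \left(- 9 \left(\left(-3 + 5\right) - 4\right) + \frac{-6 + 2 + 2^{2}}{1 + 2}\right) + 137 = \left(- 9 \left(2 - 4\right) + \frac{-6 + 2 + 4}{3}\right) + 137 = \left(\left(-9\right) \left(-2\right) + \frac{1}{3} \cdot 0\right) + 137 = \left(18 + 0\right) + 137 = 18 + 137 = 155$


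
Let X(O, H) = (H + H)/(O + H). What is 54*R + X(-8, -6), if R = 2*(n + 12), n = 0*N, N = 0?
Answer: 9078/7 ≈ 1296.9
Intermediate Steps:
X(O, H) = 2*H/(H + O) (X(O, H) = (2*H)/(H + O) = 2*H/(H + O))
n = 0 (n = 0*0 = 0)
R = 24 (R = 2*(0 + 12) = 2*12 = 24)
54*R + X(-8, -6) = 54*24 + 2*(-6)/(-6 - 8) = 1296 + 2*(-6)/(-14) = 1296 + 2*(-6)*(-1/14) = 1296 + 6/7 = 9078/7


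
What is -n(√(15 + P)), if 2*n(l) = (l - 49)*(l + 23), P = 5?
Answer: 1107/2 + 26*√5 ≈ 611.64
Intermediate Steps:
n(l) = (-49 + l)*(23 + l)/2 (n(l) = ((l - 49)*(l + 23))/2 = ((-49 + l)*(23 + l))/2 = (-49 + l)*(23 + l)/2)
-n(√(15 + P)) = -(-1127/2 + (√(15 + 5))²/2 - 13*√(15 + 5)) = -(-1127/2 + (√20)²/2 - 26*√5) = -(-1127/2 + (2*√5)²/2 - 26*√5) = -(-1127/2 + (½)*20 - 26*√5) = -(-1127/2 + 10 - 26*√5) = -(-1107/2 - 26*√5) = 1107/2 + 26*√5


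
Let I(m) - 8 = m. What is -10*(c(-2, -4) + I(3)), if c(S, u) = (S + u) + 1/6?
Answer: -155/3 ≈ -51.667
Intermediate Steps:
I(m) = 8 + m
c(S, u) = ⅙ + S + u (c(S, u) = (S + u) + ⅙ = ⅙ + S + u)
-10*(c(-2, -4) + I(3)) = -10*((⅙ - 2 - 4) + (8 + 3)) = -10*(-35/6 + 11) = -10*31/6 = -155/3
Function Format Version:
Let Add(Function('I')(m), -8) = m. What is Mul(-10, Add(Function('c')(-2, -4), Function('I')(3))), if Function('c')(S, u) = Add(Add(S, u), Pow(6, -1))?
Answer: Rational(-155, 3) ≈ -51.667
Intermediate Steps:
Function('I')(m) = Add(8, m)
Function('c')(S, u) = Add(Rational(1, 6), S, u) (Function('c')(S, u) = Add(Add(S, u), Rational(1, 6)) = Add(Rational(1, 6), S, u))
Mul(-10, Add(Function('c')(-2, -4), Function('I')(3))) = Mul(-10, Add(Add(Rational(1, 6), -2, -4), Add(8, 3))) = Mul(-10, Add(Rational(-35, 6), 11)) = Mul(-10, Rational(31, 6)) = Rational(-155, 3)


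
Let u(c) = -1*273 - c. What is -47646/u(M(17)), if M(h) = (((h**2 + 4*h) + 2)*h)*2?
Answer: 47646/12479 ≈ 3.8181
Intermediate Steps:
M(h) = 2*h*(2 + h**2 + 4*h) (M(h) = ((2 + h**2 + 4*h)*h)*2 = (h*(2 + h**2 + 4*h))*2 = 2*h*(2 + h**2 + 4*h))
u(c) = -273 - c
-47646/u(M(17)) = -47646/(-273 - 2*17*(2 + 17**2 + 4*17)) = -47646/(-273 - 2*17*(2 + 289 + 68)) = -47646/(-273 - 2*17*359) = -47646/(-273 - 1*12206) = -47646/(-273 - 12206) = -47646/(-12479) = -47646*(-1/12479) = 47646/12479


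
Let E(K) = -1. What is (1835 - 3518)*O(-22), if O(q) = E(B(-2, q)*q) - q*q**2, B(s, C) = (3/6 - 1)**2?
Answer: -17918901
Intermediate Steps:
B(s, C) = 1/4 (B(s, C) = (3*(1/6) - 1)**2 = (1/2 - 1)**2 = (-1/2)**2 = 1/4)
O(q) = -1 - q**3 (O(q) = -1 - q*q**2 = -1 - q**3)
(1835 - 3518)*O(-22) = (1835 - 3518)*(-1 - 1*(-22)**3) = -1683*(-1 - 1*(-10648)) = -1683*(-1 + 10648) = -1683*10647 = -17918901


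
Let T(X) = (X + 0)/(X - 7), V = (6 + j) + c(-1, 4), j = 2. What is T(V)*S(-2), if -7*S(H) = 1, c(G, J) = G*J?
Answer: 4/21 ≈ 0.19048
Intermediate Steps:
S(H) = -⅐ (S(H) = -⅐*1 = -⅐)
V = 4 (V = (6 + 2) - 1*4 = 8 - 4 = 4)
T(X) = X/(-7 + X)
T(V)*S(-2) = (4/(-7 + 4))*(-⅐) = (4/(-3))*(-⅐) = (4*(-⅓))*(-⅐) = -4/3*(-⅐) = 4/21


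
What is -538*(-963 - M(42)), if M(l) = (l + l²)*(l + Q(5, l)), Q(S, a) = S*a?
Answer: 245368350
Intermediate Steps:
M(l) = 6*l*(l + l²) (M(l) = (l + l²)*(l + 5*l) = (l + l²)*(6*l) = 6*l*(l + l²))
-538*(-963 - M(42)) = -538*(-963 - 6*42²*(1 + 42)) = -538*(-963 - 6*1764*43) = -538*(-963 - 1*455112) = -538*(-963 - 455112) = -538*(-456075) = 245368350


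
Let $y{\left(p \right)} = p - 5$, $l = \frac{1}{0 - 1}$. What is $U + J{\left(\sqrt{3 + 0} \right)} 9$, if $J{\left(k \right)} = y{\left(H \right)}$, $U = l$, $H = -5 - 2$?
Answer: $-109$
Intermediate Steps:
$H = -7$
$l = -1$ ($l = \frac{1}{-1} = -1$)
$U = -1$
$y{\left(p \right)} = -5 + p$
$J{\left(k \right)} = -12$ ($J{\left(k \right)} = -5 - 7 = -12$)
$U + J{\left(\sqrt{3 + 0} \right)} 9 = -1 - 108 = -109$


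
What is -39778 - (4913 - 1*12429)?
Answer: -32262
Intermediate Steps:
-39778 - (4913 - 1*12429) = -39778 - (4913 - 12429) = -39778 - 1*(-7516) = -39778 + 7516 = -32262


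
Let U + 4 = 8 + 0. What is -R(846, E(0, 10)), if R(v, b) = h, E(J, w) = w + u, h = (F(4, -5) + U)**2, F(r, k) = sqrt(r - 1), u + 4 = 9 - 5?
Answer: -(4 + sqrt(3))**2 ≈ -32.856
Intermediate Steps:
u = 0 (u = -4 + (9 - 5) = -4 + 4 = 0)
F(r, k) = sqrt(-1 + r)
U = 4 (U = -4 + (8 + 0) = -4 + 8 = 4)
h = (4 + sqrt(3))**2 (h = (sqrt(-1 + 4) + 4)**2 = (sqrt(3) + 4)**2 = (4 + sqrt(3))**2 ≈ 32.856)
E(J, w) = w (E(J, w) = w + 0 = w)
R(v, b) = (4 + sqrt(3))**2
-R(846, E(0, 10)) = -(4 + sqrt(3))**2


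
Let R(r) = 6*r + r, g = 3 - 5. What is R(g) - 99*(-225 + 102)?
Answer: 12163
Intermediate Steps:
g = -2
R(r) = 7*r
R(g) - 99*(-225 + 102) = 7*(-2) - 99*(-225 + 102) = -14 - 99*(-123) = -14 + 12177 = 12163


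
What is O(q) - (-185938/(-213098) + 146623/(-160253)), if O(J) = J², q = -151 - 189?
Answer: 1973847245266070/17074796897 ≈ 1.1560e+5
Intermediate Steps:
q = -340
O(q) - (-185938/(-213098) + 146623/(-160253)) = (-340)² - (-185938/(-213098) + 146623/(-160253)) = 115600 - (-185938*(-1/213098) + 146623*(-1/160253)) = 115600 - (92969/106549 - 146623/160253) = 115600 - 1*(-723972870/17074796897) = 115600 + 723972870/17074796897 = 1973847245266070/17074796897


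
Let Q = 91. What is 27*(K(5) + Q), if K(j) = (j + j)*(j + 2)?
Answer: 4347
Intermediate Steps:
K(j) = 2*j*(2 + j) (K(j) = (2*j)*(2 + j) = 2*j*(2 + j))
27*(K(5) + Q) = 27*(2*5*(2 + 5) + 91) = 27*(2*5*7 + 91) = 27*(70 + 91) = 27*161 = 4347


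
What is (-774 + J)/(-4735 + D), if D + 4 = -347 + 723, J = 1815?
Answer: -1041/4363 ≈ -0.23860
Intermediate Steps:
D = 372 (D = -4 + (-347 + 723) = -4 + 376 = 372)
(-774 + J)/(-4735 + D) = (-774 + 1815)/(-4735 + 372) = 1041/(-4363) = 1041*(-1/4363) = -1041/4363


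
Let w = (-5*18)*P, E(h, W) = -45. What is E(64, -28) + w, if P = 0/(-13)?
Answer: -45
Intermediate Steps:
P = 0 (P = 0*(-1/13) = 0)
w = 0 (w = -5*18*0 = -90*0 = 0)
E(64, -28) + w = -45 + 0 = -45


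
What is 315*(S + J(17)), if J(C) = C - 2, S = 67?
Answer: 25830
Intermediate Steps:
J(C) = -2 + C
315*(S + J(17)) = 315*(67 + (-2 + 17)) = 315*(67 + 15) = 315*82 = 25830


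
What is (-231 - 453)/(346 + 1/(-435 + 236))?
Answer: -45372/22951 ≈ -1.9769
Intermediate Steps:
(-231 - 453)/(346 + 1/(-435 + 236)) = -684/(346 + 1/(-199)) = -684/(346 - 1/199) = -684/68853/199 = -684*199/68853 = -45372/22951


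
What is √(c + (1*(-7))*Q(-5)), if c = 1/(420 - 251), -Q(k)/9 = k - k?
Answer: 1/13 ≈ 0.076923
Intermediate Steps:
Q(k) = 0 (Q(k) = -9*(k - k) = -9*0 = 0)
c = 1/169 ≈ 0.0059172
√(c + (1*(-7))*Q(-5)) = √(1/169 + (1*(-7))*0) = √(1/169 - 7*0) = √(1/169 + 0) = √(1/169) = 1/13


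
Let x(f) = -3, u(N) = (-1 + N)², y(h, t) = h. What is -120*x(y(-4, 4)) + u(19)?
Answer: 684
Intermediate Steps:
-120*x(y(-4, 4)) + u(19) = -120*(-3) + (-1 + 19)² = 360 + 18² = 360 + 324 = 684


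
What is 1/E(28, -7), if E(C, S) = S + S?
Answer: -1/14 ≈ -0.071429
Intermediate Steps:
E(C, S) = 2*S
1/E(28, -7) = 1/(2*(-7)) = 1/(-14) = -1/14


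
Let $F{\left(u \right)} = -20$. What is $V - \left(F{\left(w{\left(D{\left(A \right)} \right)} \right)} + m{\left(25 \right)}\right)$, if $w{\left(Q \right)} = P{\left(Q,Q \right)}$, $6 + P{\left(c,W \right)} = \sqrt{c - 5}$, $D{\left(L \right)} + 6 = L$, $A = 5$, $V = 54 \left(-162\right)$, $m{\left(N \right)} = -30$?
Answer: $-8698$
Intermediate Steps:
$V = -8748$
$D{\left(L \right)} = -6 + L$
$P{\left(c,W \right)} = -6 + \sqrt{-5 + c}$ ($P{\left(c,W \right)} = -6 + \sqrt{c - 5} = -6 + \sqrt{-5 + c}$)
$w{\left(Q \right)} = -6 + \sqrt{-5 + Q}$
$V - \left(F{\left(w{\left(D{\left(A \right)} \right)} \right)} + m{\left(25 \right)}\right) = -8748 - \left(-20 - 30\right) = -8748 - -50 = -8748 + 50 = -8698$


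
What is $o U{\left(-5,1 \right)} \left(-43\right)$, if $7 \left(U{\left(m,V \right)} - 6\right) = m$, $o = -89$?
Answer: $\frac{141599}{7} \approx 20228.0$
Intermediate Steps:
$U{\left(m,V \right)} = 6 + \frac{m}{7}$
$o U{\left(-5,1 \right)} \left(-43\right) = - 89 \left(6 + \frac{1}{7} \left(-5\right)\right) \left(-43\right) = - 89 \left(6 - \frac{5}{7}\right) \left(-43\right) = \left(-89\right) \frac{37}{7} \left(-43\right) = \left(- \frac{3293}{7}\right) \left(-43\right) = \frac{141599}{7}$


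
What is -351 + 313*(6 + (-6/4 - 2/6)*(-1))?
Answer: 12605/6 ≈ 2100.8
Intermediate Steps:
-351 + 313*(6 + (-6/4 - 2/6)*(-1)) = -351 + 313*(6 + (-6*¼ - 2*⅙)*(-1)) = -351 + 313*(6 + (-3/2 - ⅓)*(-1)) = -351 + 313*(6 - 11/6*(-1)) = -351 + 313*(6 + 11/6) = -351 + 313*(47/6) = -351 + 14711/6 = 12605/6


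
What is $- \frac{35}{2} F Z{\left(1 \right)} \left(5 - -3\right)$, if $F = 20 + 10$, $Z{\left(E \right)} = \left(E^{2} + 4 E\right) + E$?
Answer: $-25200$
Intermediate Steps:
$Z{\left(E \right)} = E^{2} + 5 E$
$F = 30$
$- \frac{35}{2} F Z{\left(1 \right)} \left(5 - -3\right) = - \frac{35}{2} \cdot 30 \cdot 1 \left(5 + 1\right) \left(5 - -3\right) = \left(-35\right) \frac{1}{2} \cdot 30 \cdot 1 \cdot 6 \left(5 + 3\right) = \left(- \frac{35}{2}\right) 30 \cdot 6 \cdot 8 = \left(-525\right) 48 = -25200$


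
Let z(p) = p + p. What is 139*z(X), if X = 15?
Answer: 4170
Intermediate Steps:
z(p) = 2*p
139*z(X) = 139*(2*15) = 139*30 = 4170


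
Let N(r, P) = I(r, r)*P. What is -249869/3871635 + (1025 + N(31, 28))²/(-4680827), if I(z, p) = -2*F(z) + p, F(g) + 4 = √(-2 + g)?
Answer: -18873159526618/18122453642145 + 237104*√29/4680827 ≈ -0.76864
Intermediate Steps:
F(g) = -4 + √(-2 + g)
I(z, p) = 8 + p - 2*√(-2 + z) (I(z, p) = -2*(-4 + √(-2 + z)) + p = (8 - 2*√(-2 + z)) + p = 8 + p - 2*√(-2 + z))
N(r, P) = P*(8 + r - 2*√(-2 + r)) (N(r, P) = (8 + r - 2*√(-2 + r))*P = P*(8 + r - 2*√(-2 + r)))
-249869/3871635 + (1025 + N(31, 28))²/(-4680827) = -249869/3871635 + (1025 + 28*(8 + 31 - 2*√(-2 + 31)))²/(-4680827) = -249869*1/3871635 + (1025 + 28*(8 + 31 - 2*√29))²*(-1/4680827) = -249869/3871635 + (1025 + 28*(39 - 2*√29))²*(-1/4680827) = -249869/3871635 + (1025 + (1092 - 56*√29))²*(-1/4680827) = -249869/3871635 + (2117 - 56*√29)²*(-1/4680827) = -249869/3871635 - (2117 - 56*√29)²/4680827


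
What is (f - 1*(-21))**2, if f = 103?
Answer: 15376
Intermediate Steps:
(f - 1*(-21))**2 = (103 - 1*(-21))**2 = (103 + 21)**2 = 124**2 = 15376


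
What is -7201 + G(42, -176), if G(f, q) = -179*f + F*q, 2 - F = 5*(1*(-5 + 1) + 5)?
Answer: -14191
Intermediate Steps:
F = -3 (F = 2 - 5*(1*(-5 + 1) + 5) = 2 - 5*(1*(-4) + 5) = 2 - 5*(-4 + 5) = 2 - 5 = -3)
G(f, q) = -179*f - 3*q
-7201 + G(42, -176) = -7201 + (-179*42 - 3*(-176)) = -7201 + (-7518 + 528) = -7201 - 6990 = -14191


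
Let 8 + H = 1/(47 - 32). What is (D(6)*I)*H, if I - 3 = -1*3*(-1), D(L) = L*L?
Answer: -8568/5 ≈ -1713.6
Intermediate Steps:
D(L) = L²
H = -119/15 (H = -8 + 1/(47 - 32) = -8 + 1/15 = -119/15 ≈ -7.9333)
I = 6 (I = 3 - 1*3*(-1) = 3 - 3*(-1) = 3 + 3 = 6)
(D(6)*I)*H = (6²*6)*(-119/15) = (36*6)*(-119/15) = 216*(-119/15) = -8568/5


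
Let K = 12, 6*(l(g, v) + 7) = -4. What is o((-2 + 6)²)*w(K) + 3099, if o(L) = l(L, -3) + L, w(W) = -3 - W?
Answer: 2974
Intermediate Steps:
l(g, v) = -23/3 (l(g, v) = -7 + (⅙)*(-4) = -7 - ⅔ = -23/3)
o(L) = -23/3 + L
o((-2 + 6)²)*w(K) + 3099 = (-23/3 + (-2 + 6)²)*(-3 - 1*12) + 3099 = (-23/3 + 4²)*(-3 - 12) + 3099 = (-23/3 + 16)*(-15) + 3099 = (25/3)*(-15) + 3099 = -125 + 3099 = 2974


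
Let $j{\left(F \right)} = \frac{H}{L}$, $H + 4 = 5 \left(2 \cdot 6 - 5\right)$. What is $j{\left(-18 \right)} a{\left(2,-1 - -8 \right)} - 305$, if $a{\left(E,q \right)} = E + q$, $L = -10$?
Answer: $- \frac{3329}{10} \approx -332.9$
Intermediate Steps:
$H = 31$ ($H = -4 + 5 \left(2 \cdot 6 - 5\right) = -4 + 5 \left(12 - 5\right) = -4 + 5 \cdot 7 = -4 + 35 = 31$)
$j{\left(F \right)} = - \frac{31}{10}$ ($j{\left(F \right)} = \frac{31}{-10} = 31 \left(- \frac{1}{10}\right) = - \frac{31}{10}$)
$j{\left(-18 \right)} a{\left(2,-1 - -8 \right)} - 305 = - \frac{31 \left(2 - -7\right)}{10} - 305 = - \frac{31 \left(2 + \left(-1 + 8\right)\right)}{10} - 305 = - \frac{31 \left(2 + 7\right)}{10} - 305 = \left(- \frac{31}{10}\right) 9 - 305 = - \frac{279}{10} - 305 = - \frac{3329}{10}$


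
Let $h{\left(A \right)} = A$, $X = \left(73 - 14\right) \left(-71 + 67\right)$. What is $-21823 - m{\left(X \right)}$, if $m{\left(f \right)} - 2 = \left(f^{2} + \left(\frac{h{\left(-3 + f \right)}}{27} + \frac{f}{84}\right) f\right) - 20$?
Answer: $- \frac{15167833}{189} \approx -80253.0$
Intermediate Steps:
$X = -236$ ($X = 59 \left(-4\right) = -236$)
$m{\left(f \right)} = -18 + f^{2} + f \left(- \frac{1}{9} + \frac{37 f}{756}\right)$ ($m{\left(f \right)} = 2 - \left(20 - f^{2} - \left(\frac{-3 + f}{27} + \frac{f}{84}\right) f\right) = 2 - \left(20 - f^{2} - \left(\left(-3 + f\right) \frac{1}{27} + f \frac{1}{84}\right) f\right) = 2 - \left(20 - f^{2} - \left(\left(- \frac{1}{9} + \frac{f}{27}\right) + \frac{f}{84}\right) f\right) = 2 - \left(20 - f^{2} - \left(- \frac{1}{9} + \frac{37 f}{756}\right) f\right) = 2 - \left(20 - f^{2} - f \left(- \frac{1}{9} + \frac{37 f}{756}\right)\right) = 2 + \left(-20 + f^{2} + f \left(- \frac{1}{9} + \frac{37 f}{756}\right)\right) = -18 + f^{2} + f \left(- \frac{1}{9} + \frac{37 f}{756}\right)$)
$-21823 - m{\left(X \right)} = -21823 - \left(-18 - - \frac{236}{9} + \frac{793 \left(-236\right)^{2}}{756}\right) = -21823 - \left(-18 + \frac{236}{9} + \frac{793}{756} \cdot 55696\right) = -21823 - \left(-18 + \frac{236}{9} + \frac{11041732}{189}\right) = -21823 - \frac{11043286}{189} = - \frac{15167833}{189}$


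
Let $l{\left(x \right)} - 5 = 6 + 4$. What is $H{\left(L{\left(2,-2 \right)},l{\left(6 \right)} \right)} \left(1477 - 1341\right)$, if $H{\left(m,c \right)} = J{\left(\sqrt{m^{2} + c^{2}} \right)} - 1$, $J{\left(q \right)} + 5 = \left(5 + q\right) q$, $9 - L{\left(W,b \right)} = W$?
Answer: $36448 + 680 \sqrt{274} \approx 47704.0$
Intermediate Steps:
$L{\left(W,b \right)} = 9 - W$
$l{\left(x \right)} = 15$ ($l{\left(x \right)} = 5 + \left(6 + 4\right) = 5 + 10 = 15$)
$J{\left(q \right)} = -5 + q \left(5 + q\right)$ ($J{\left(q \right)} = -5 + \left(5 + q\right) q = -5 + q \left(5 + q\right)$)
$H{\left(m,c \right)} = -6 + c^{2} + m^{2} + 5 \sqrt{c^{2} + m^{2}}$ ($H{\left(m,c \right)} = \left(-5 + \left(\sqrt{m^{2} + c^{2}}\right)^{2} + 5 \sqrt{m^{2} + c^{2}}\right) - 1 = \left(-5 + \left(\sqrt{c^{2} + m^{2}}\right)^{2} + 5 \sqrt{c^{2} + m^{2}}\right) - 1 = \left(-5 + \left(c^{2} + m^{2}\right) + 5 \sqrt{c^{2} + m^{2}}\right) - 1 = \left(-5 + c^{2} + m^{2} + 5 \sqrt{c^{2} + m^{2}}\right) - 1 = -6 + c^{2} + m^{2} + 5 \sqrt{c^{2} + m^{2}}$)
$H{\left(L{\left(2,-2 \right)},l{\left(6 \right)} \right)} \left(1477 - 1341\right) = \left(-6 + 15^{2} + \left(9 - 2\right)^{2} + 5 \sqrt{15^{2} + \left(9 - 2\right)^{2}}\right) \left(1477 - 1341\right) = \left(-6 + 225 + \left(9 - 2\right)^{2} + 5 \sqrt{225 + \left(9 - 2\right)^{2}}\right) 136 = \left(-6 + 225 + 7^{2} + 5 \sqrt{225 + 7^{2}}\right) 136 = \left(-6 + 225 + 49 + 5 \sqrt{225 + 49}\right) 136 = \left(-6 + 225 + 49 + 5 \sqrt{274}\right) 136 = \left(268 + 5 \sqrt{274}\right) 136 = 36448 + 680 \sqrt{274}$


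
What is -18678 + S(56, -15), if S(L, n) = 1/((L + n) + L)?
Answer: -1811765/97 ≈ -18678.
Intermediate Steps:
S(L, n) = 1/(n + 2*L)
-18678 + S(56, -15) = -18678 + 1/(-15 + 2*56) = -18678 + 1/(-15 + 112) = -18678 + 1/97 = -1811765/97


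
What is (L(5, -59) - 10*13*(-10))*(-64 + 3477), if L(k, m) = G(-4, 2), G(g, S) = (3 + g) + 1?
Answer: 4436900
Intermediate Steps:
G(g, S) = 4 + g
L(k, m) = 0 (L(k, m) = 4 - 4 = 0)
(L(5, -59) - 10*13*(-10))*(-64 + 3477) = (0 - 10*13*(-10))*(-64 + 3477) = (0 - 130*(-10))*3413 = (0 + 1300)*3413 = 1300*3413 = 4436900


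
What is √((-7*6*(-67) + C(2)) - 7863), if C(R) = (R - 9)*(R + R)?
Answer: I*√5077 ≈ 71.253*I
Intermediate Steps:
C(R) = 2*R*(-9 + R) (C(R) = (-9 + R)*(2*R) = 2*R*(-9 + R))
√((-7*6*(-67) + C(2)) - 7863) = √((-7*6*(-67) + 2*2*(-9 + 2)) - 7863) = √((-42*(-67) + 2*2*(-7)) - 7863) = √((2814 - 28) - 7863) = √(2786 - 7863) = √(-5077) = I*√5077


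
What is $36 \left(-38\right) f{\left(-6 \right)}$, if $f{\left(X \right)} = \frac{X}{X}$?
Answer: $-1368$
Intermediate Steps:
$f{\left(X \right)} = 1$
$36 \left(-38\right) f{\left(-6 \right)} = 36 \left(-38\right) 1 = \left(-1368\right) 1 = -1368$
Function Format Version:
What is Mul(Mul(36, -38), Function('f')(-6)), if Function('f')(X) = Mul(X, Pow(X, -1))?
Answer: -1368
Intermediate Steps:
Function('f')(X) = 1
Mul(Mul(36, -38), Function('f')(-6)) = Mul(Mul(36, -38), 1) = Mul(-1368, 1) = -1368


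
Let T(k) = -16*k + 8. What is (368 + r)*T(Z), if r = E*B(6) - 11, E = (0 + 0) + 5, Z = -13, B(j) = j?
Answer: 83592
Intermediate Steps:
E = 5 (E = 0 + 5 = 5)
r = 19 (r = 5*6 - 11 = 30 - 11 = 19)
T(k) = 8 - 16*k
(368 + r)*T(Z) = (368 + 19)*(8 - 16*(-13)) = 387*(8 + 208) = 387*216 = 83592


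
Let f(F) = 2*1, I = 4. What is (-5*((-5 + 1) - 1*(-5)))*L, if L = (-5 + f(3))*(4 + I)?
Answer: 120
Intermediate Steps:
f(F) = 2
L = -24 (L = (-5 + 2)*(4 + 4) = -3*8 = -24)
(-5*((-5 + 1) - 1*(-5)))*L = -5*((-5 + 1) - 1*(-5))*(-24) = -5*(-4 + 5)*(-24) = -5*1*(-24) = -5*(-24) = 120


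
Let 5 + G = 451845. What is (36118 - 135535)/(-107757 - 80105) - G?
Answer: -84883466663/187862 ≈ -4.5184e+5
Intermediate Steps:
G = 451840 (G = -5 + 451845 = 451840)
(36118 - 135535)/(-107757 - 80105) - G = (36118 - 135535)/(-107757 - 80105) - 1*451840 = -99417/(-187862) - 451840 = -99417*(-1/187862) - 451840 = 99417/187862 - 451840 = -84883466663/187862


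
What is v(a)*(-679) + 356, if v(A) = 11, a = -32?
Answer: -7113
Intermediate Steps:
v(a)*(-679) + 356 = 11*(-679) + 356 = -7469 + 356 = -7113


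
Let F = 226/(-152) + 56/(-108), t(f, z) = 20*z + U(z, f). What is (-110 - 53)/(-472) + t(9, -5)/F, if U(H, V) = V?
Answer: 88808249/1942280 ≈ 45.724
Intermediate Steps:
t(f, z) = f + 20*z (t(f, z) = 20*z + f = f + 20*z)
F = -4115/2052 (F = 226*(-1/152) + 56*(-1/108) = -113/76 - 14/27 = -4115/2052 ≈ -2.0054)
(-110 - 53)/(-472) + t(9, -5)/F = (-110 - 53)/(-472) + (9 + 20*(-5))/(-4115/2052) = -163*(-1/472) + (9 - 100)*(-2052/4115) = 163/472 - 91*(-2052/4115) = 163/472 + 186732/4115 = 88808249/1942280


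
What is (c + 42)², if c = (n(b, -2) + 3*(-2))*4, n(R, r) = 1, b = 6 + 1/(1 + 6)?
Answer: 484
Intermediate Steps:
b = 43/7 (b = 6 + 1/7 = 6 + ⅐ = 43/7 ≈ 6.1429)
c = -20 (c = (1 + 3*(-2))*4 = (1 - 6)*4 = -5*4 = -20)
(c + 42)² = (-20 + 42)² = 22² = 484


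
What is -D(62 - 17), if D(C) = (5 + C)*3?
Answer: -150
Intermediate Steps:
D(C) = 15 + 3*C
-D(62 - 17) = -(15 + 3*(62 - 17)) = -(15 + 3*45) = -(15 + 135) = -1*150 = -150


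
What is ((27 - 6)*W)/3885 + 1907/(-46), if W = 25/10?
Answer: -35268/851 ≈ -41.443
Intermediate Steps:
W = 5/2 (W = 25*(⅒) = 5/2 ≈ 2.5000)
((27 - 6)*W)/3885 + 1907/(-46) = ((27 - 6)*(5/2))/3885 + 1907/(-46) = (21*(5/2))*(1/3885) + 1907*(-1/46) = (105/2)*(1/3885) - 1907/46 = 1/74 - 1907/46 = -35268/851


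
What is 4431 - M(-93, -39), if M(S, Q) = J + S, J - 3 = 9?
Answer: 4512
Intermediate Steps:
J = 12 (J = 3 + 9 = 12)
M(S, Q) = 12 + S
4431 - M(-93, -39) = 4431 - (12 - 93) = 4431 - 1*(-81) = 4431 + 81 = 4512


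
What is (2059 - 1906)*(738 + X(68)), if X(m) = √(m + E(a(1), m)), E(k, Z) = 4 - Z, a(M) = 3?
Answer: 113220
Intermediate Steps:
X(m) = 2 (X(m) = √(m + (4 - m)) = √4 = 2)
(2059 - 1906)*(738 + X(68)) = (2059 - 1906)*(738 + 2) = 153*740 = 113220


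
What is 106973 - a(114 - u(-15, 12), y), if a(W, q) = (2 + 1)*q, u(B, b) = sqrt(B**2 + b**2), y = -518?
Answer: 108527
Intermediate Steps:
a(W, q) = 3*q
106973 - a(114 - u(-15, 12), y) = 106973 - 3*(-518) = 106973 - 1*(-1554) = 106973 + 1554 = 108527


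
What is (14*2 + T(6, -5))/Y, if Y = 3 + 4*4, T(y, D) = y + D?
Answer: 29/19 ≈ 1.5263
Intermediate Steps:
T(y, D) = D + y
Y = 19 (Y = 3 + 16 = 19)
(14*2 + T(6, -5))/Y = (14*2 + (-5 + 6))/19 = (28 + 1)/19 = (1/19)*29 = 29/19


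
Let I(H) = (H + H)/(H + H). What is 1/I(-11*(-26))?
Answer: 1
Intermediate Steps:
I(H) = 1 (I(H) = (2*H)/((2*H)) = (2*H)*(1/(2*H)) = 1)
1/I(-11*(-26)) = 1/1 = 1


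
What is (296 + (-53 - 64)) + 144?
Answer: 323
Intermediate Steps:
(296 + (-53 - 64)) + 144 = (296 - 117) + 144 = 179 + 144 = 323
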